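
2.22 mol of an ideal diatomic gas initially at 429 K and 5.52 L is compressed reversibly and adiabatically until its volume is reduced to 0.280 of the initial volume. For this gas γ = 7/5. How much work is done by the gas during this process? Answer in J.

-13100 J

P₁ = nRT₁/V₁ = 2.22×8.314×429/5.52 = 1430 kPa.
Adiabatic: TV^(γ−1) = const ⇒ T₂ = 429×(3.57)^0.400 = 714 K; PV^γ = const ⇒ P₂ = 8520 kPa.
ΔU = nCvΔT = 2.22×20.8×(714−429) = 13100 J.
Q = 0 for an adiabatic process, so W = −ΔU = -13100 J.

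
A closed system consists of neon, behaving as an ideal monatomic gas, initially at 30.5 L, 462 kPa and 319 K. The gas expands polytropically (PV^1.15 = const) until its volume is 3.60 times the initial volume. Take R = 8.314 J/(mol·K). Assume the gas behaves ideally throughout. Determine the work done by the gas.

n = P₁V₁/(RT₁) = 462×30.5/(8.314×319) = 5.31 mol.
Polytropic n=1.15: T₂ = T₁(V₁/V₂)^(n−1) = 319×(0.278)^0.15 = 263 K; P₂ = P₁(V₁/V₂)^n = 106 kPa.
W = (P₁V₁−P₂V₂)/(n−1) = (462×30.5−106×110)/0.15 = 16400 J.

16400 J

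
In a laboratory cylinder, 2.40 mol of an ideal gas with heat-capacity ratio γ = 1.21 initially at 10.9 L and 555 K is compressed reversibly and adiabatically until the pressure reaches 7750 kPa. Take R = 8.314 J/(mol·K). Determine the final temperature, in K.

790 K

P₁ = nRT₁/V₁ = 2.40×8.314×555/10.9 = 1020 kPa.
Adiabatic: T₂/T₁ = (P₂/P₁)^((γ−1)/γ) ⇒ T₂ = 555×(7.63)^0.174 = 790 K; V₂ = 2.03 L.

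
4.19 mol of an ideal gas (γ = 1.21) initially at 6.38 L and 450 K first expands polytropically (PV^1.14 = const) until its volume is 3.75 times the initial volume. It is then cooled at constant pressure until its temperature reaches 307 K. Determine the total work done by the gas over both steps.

16600 J

P₁ = nRT₁/V₁ = 4.19×8.314×450/6.38 = 2460 kPa.
Step 1 — Polytropic n=1.14: T₂ = T₁(V₁/V₂)^(n−1) = 450×(0.267)^0.14 = 374 K; P₂ = P₁(V₁/V₂)^n = 545 kPa.
W = (P₁V₁−P₂V₂)/(n−1) = (2460×6.38−545×23.9)/0.14 = 18900 J.
ΔU = nCvΔT = 4.19×39.6×(374−450) = -12600 J.
Q = ΔU + W = 6310 J.
State after step 1: P = 545 kPa, V = 23.9 L, T = 374 K.
Step 2 — Isobaric: P stays 545 kPa; V/T = const ⇒ T₂ = 307 K, V₂ = 19.6 L.
W = PΔV = 545×(19.6−23.9) kPa·L = -2330 J.
ΔU = nCvΔT = 4.19×39.6×(307−374) = -11100 J.
Q = ΔU + W = nCpΔT = -13400 J.
Net over both steps: W = 16600 J, Q = -7140 J, ΔU = -23700 J.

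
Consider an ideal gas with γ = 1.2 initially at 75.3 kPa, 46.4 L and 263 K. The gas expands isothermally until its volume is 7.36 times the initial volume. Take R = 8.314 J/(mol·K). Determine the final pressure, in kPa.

10.2 kPa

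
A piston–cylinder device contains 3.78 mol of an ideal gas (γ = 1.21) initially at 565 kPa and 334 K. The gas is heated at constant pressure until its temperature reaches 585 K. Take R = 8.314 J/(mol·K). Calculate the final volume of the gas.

32.5 L

V₁ = nRT₁/P₁ = 3.78×8.314×334/565 = 18.6 L.
Isobaric: P stays 565 kPa; V/T = const ⇒ T₂ = 585 K, V₂ = 32.5 L.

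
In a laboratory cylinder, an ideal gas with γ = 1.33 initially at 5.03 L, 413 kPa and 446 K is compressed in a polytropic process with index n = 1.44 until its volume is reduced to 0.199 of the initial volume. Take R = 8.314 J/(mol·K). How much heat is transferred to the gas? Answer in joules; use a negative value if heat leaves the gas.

1630 J

n = P₁V₁/(RT₁) = 413×5.03/(8.314×446) = 0.560 mol.
Polytropic n=1.44: T₂ = T₁(V₁/V₂)^(n−1) = 446×(5.03)^0.44 = 907 K; P₂ = P₁(V₁/V₂)^n = 4220 kPa.
W = (P₁V₁−P₂V₂)/(n−1) = (413×5.03−4220×1.00)/0.44 = -4890 J.
ΔU = nCvΔT = 0.560×25.2×(907−446) = 6510 J.
Q = ΔU + W = 1630 J.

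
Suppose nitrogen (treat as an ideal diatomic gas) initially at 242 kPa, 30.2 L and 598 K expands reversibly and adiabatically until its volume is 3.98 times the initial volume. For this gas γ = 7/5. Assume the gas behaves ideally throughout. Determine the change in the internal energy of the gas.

n = P₁V₁/(RT₁) = 242×30.2/(8.314×598) = 1.47 mol.
Adiabatic: TV^(γ−1) = const ⇒ T₂ = 598×(0.251)^0.400 = 344 K; PV^γ = const ⇒ P₂ = 35.0 kPa.
For an ideal gas ΔU = nCvΔT with Cv = (5/2)R = 20.8 J/(mol·K).
ΔU = 1.47×20.8×(344−598) = -7760 J.

-7760 J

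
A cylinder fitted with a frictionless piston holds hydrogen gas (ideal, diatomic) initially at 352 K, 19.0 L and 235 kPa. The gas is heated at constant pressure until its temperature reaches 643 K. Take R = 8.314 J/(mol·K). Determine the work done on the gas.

-3690 J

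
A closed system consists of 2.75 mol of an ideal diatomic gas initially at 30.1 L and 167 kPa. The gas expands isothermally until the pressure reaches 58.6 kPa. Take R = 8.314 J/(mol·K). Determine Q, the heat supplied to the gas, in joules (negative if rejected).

5260 J

T₁ = P₁V₁/(nR) = 167×30.1/(2.75×8.314) = 220 K.
Isothermal: T stays 220 K; PV = const ⇒ V₂ = 85.8 L, P₂ = 58.6 kPa.
ΔU = 0 (ideal gas, T constant).
W = nRT ln(V₂/V₁) = 2.75×8.314×220×ln(2.85) = 5260 J.
Q = ΔU + W = 5260 J.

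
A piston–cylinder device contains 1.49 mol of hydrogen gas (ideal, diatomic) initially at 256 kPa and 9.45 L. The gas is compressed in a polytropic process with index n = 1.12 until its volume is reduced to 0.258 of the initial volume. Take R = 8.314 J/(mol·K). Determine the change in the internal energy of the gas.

1070 J

T₁ = P₁V₁/(nR) = 256×9.45/(1.49×8.314) = 195 K.
Polytropic n=1.12: T₂ = T₁(V₁/V₂)^(n−1) = 195×(3.88)^0.12 = 230 K; P₂ = P₁(V₁/V₂)^n = 1170 kPa.
For an ideal gas ΔU = nCvΔT with Cv = (5/2)R = 20.8 J/(mol·K).
ΔU = 1.49×20.8×(230−195) = 1070 J.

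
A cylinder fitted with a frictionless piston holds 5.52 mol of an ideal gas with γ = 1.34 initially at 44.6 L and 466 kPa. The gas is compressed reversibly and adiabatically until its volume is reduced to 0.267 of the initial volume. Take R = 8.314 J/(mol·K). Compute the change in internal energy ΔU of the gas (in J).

T₁ = P₁V₁/(nR) = 466×44.6/(5.52×8.314) = 453 K.
Adiabatic: TV^(γ−1) = const ⇒ T₂ = 453×(3.75)^0.340 = 710 K; PV^γ = const ⇒ P₂ = 2730 kPa.
For an ideal gas ΔU = nCvΔT with Cv = R/(γ−1) = 24.5 J/(mol·K).
ΔU = 5.52×24.5×(710−453) = 34600 J.

34600 J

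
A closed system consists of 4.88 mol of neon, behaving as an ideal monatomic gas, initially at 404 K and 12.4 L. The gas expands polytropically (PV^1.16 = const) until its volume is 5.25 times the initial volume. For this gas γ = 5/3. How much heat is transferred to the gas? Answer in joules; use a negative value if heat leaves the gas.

P₁ = nRT₁/V₁ = 4.88×8.314×404/12.4 = 1320 kPa.
Polytropic n=1.16: T₂ = T₁(V₁/V₂)^(n−1) = 404×(0.190)^0.16 = 310 K; P₂ = P₁(V₁/V₂)^n = 193 kPa.
W = (P₁V₁−P₂V₂)/(n−1) = (1320×12.4−193×65.1)/0.16 = 23900 J.
ΔU = nCvΔT = 4.88×12.5×(310−404) = -5730 J.
Q = ΔU + W = 18100 J.

18100 J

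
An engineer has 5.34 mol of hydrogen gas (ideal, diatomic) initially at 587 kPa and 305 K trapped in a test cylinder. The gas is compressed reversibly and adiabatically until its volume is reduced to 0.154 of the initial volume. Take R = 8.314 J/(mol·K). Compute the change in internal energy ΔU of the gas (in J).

V₁ = nRT₁/P₁ = 5.34×8.314×305/587 = 23.1 L.
Adiabatic: TV^(γ−1) = const ⇒ T₂ = 305×(6.49)^0.400 = 645 K; PV^γ = const ⇒ P₂ = 8060 kPa.
For an ideal gas ΔU = nCvΔT with Cv = (5/2)R = 20.8 J/(mol·K).
ΔU = 5.34×20.8×(645−305) = 37700 J.

37700 J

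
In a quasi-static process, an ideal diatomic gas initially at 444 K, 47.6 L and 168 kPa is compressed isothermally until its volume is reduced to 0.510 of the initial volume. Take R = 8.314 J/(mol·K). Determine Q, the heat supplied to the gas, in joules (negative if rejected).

n = P₁V₁/(RT₁) = 168×47.6/(8.314×444) = 2.17 mol.
Isothermal: T stays 444 K; PV = const ⇒ V₂ = 24.3 L, P₂ = 329 kPa.
ΔU = 0 (ideal gas, T constant).
W = nRT ln(V₂/V₁) = 2.17×8.314×444×ln(0.510) = -5380 J.
Q = ΔU + W = -5380 J.

-5380 J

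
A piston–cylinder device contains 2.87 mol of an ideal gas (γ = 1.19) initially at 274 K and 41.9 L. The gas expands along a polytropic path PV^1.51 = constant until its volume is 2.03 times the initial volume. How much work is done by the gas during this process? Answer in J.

P₁ = nRT₁/V₁ = 2.87×8.314×274/41.9 = 156 kPa.
Polytropic n=1.51: T₂ = T₁(V₁/V₂)^(n−1) = 274×(0.493)^0.51 = 191 K; P₂ = P₁(V₁/V₂)^n = 53.6 kPa.
W = (P₁V₁−P₂V₂)/(n−1) = (156×41.9−53.6×85.1)/0.51 = 3890 J.

3890 J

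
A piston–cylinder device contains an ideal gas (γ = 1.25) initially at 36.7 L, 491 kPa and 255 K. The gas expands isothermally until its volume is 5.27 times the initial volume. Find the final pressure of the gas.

Isothermal: T stays 255 K; PV = const ⇒ V₂ = 193 L, P₂ = 93.2 kPa.

93.2 kPa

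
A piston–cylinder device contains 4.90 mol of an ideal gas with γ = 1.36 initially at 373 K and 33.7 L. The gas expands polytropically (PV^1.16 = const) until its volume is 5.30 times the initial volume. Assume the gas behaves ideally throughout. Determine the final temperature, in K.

286 K

P₁ = nRT₁/V₁ = 4.90×8.314×373/33.7 = 451 kPa.
Polytropic n=1.16: T₂ = T₁(V₁/V₂)^(n−1) = 373×(0.189)^0.16 = 286 K; P₂ = P₁(V₁/V₂)^n = 65.2 kPa.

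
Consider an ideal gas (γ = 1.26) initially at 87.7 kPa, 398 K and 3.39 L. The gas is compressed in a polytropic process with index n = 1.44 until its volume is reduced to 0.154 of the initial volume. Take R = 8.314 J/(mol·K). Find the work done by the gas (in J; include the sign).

n = P₁V₁/(RT₁) = 87.7×3.39/(8.314×398) = 0.0898 mol.
Polytropic n=1.44: T₂ = T₁(V₁/V₂)^(n−1) = 398×(6.49)^0.44 = 907 K; P₂ = P₁(V₁/V₂)^n = 1300 kPa.
W = (P₁V₁−P₂V₂)/(n−1) = (87.7×3.39−1300×0.522)/0.44 = -863 J.

-863 J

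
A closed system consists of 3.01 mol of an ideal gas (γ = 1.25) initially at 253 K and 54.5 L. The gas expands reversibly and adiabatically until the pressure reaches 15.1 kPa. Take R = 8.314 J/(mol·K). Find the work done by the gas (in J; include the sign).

P₁ = nRT₁/V₁ = 3.01×8.314×253/54.5 = 116 kPa.
Adiabatic: T₂/T₁ = (P₂/P₁)^((γ−1)/γ) ⇒ T₂ = 253×(0.130)^0.200 = 168 K; V₂ = 279 L.
ΔU = nCvΔT = 3.01×33.3×(168−253) = -8490 J.
Q = 0 for an adiabatic process, so W = −ΔU = 8490 J.

8490 J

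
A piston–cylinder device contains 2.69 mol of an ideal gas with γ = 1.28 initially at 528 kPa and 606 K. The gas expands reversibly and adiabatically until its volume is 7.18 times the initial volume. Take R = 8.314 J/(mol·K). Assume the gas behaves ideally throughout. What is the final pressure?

42.3 kPa

V₁ = nRT₁/P₁ = 2.69×8.314×606/528 = 25.7 L.
Adiabatic: TV^(γ−1) = const ⇒ T₂ = 606×(0.139)^0.280 = 349 K; PV^γ = const ⇒ P₂ = 42.3 kPa.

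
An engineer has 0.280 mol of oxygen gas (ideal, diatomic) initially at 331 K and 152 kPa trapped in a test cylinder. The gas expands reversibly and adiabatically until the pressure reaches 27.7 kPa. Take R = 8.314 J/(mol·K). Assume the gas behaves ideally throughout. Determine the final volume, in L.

17.1 L

V₁ = nRT₁/P₁ = 0.280×8.314×331/152 = 5.07 L.
Adiabatic: T₂/T₁ = (P₂/P₁)^((γ−1)/γ) ⇒ T₂ = 331×(0.182)^0.286 = 204 K; V₂ = 17.1 L.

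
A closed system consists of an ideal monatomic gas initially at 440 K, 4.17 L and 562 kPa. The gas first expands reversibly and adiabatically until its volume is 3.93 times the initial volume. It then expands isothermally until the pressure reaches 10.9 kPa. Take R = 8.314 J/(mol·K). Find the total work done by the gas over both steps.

3670 J

n = P₁V₁/(RT₁) = 562×4.17/(8.314×440) = 0.641 mol.
Step 1 — Adiabatic: TV^(γ−1) = const ⇒ T₂ = 440×(0.254)^0.667 = 177 K; PV^γ = const ⇒ P₂ = 57.4 kPa.
ΔU = nCvΔT = 0.641×12.5×(177−440) = -2100 J.
Q = 0 for an adiabatic process, so W = −ΔU = 2100 J.
State after step 1: P = 57.4 kPa, V = 16.4 L, T = 177 K.
Step 2 — Isothermal: T stays 177 K; PV = const ⇒ V₂ = 86.3 L, P₂ = 10.9 kPa.
ΔU = 0 (ideal gas, T constant).
W = nRT ln(V₂/V₁) = 0.641×8.314×177×ln(5.27) = 1560 J.
Q = ΔU + W = 1560 J.
Net over both steps: W = 3670 J, Q = 1560 J, ΔU = -2100 J.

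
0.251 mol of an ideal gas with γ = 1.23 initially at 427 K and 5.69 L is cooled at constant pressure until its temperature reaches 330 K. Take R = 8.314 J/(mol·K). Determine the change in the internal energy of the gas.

P₁ = nRT₁/V₁ = 0.251×8.314×427/5.69 = 157 kPa.
Isobaric: P stays 157 kPa; V/T = const ⇒ T₂ = 330 K, V₂ = 4.40 L.
For an ideal gas ΔU = nCvΔT with Cv = R/(γ−1) = 36.1 J/(mol·K).
ΔU = 0.251×36.1×(330−427) = -880 J.

-880 J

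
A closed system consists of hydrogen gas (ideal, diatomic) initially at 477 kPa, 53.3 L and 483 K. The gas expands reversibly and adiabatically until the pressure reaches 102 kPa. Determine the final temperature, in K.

311 K

Adiabatic: T₂/T₁ = (P₂/P₁)^((γ−1)/γ) ⇒ T₂ = 483×(0.214)^0.286 = 311 K; V₂ = 160 L.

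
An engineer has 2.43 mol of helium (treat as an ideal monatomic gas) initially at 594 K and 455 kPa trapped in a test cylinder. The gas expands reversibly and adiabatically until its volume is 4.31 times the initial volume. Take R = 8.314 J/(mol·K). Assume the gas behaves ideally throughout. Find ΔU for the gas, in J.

V₁ = nRT₁/P₁ = 2.43×8.314×594/455 = 26.4 L.
Adiabatic: TV^(γ−1) = const ⇒ T₂ = 594×(0.232)^0.667 = 224 K; PV^γ = const ⇒ P₂ = 39.9 kPa.
For an ideal gas ΔU = nCvΔT with Cv = (3/2)R = 12.5 J/(mol·K).
ΔU = 2.43×12.5×(224−594) = -11200 J.

-11200 J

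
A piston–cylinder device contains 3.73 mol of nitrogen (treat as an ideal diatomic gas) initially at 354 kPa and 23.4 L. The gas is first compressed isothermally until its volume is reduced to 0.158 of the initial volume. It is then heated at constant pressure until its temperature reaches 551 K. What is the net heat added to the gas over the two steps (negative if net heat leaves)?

T₁ = P₁V₁/(nR) = 354×23.4/(3.73×8.314) = 267 K.
Step 1 — Isothermal: T stays 267 K; PV = const ⇒ V₂ = 3.70 L, P₂ = 2240 kPa.
ΔU = 0 (ideal gas, T constant).
W = nRT ln(V₂/V₁) = 3.73×8.314×267×ln(0.158) = -15300 J.
Q = ΔU + W = -15300 J.
State after step 1: P = 2240 kPa, V = 3.70 L, T = 267 K.
Step 2 — Isobaric: P stays 2240 kPa; V/T = const ⇒ T₂ = 551 K, V₂ = 7.63 L.
W = PΔV = 2240×(7.63−3.70) kPa·L = 8800 J.
ΔU = nCvΔT = 3.73×20.8×(551−267) = 22000 J.
Q = ΔU + W = nCpΔT = 30800 J.
Net over both steps: W = -6480 J, Q = 15500 J, ΔU = 22000 J.

15500 J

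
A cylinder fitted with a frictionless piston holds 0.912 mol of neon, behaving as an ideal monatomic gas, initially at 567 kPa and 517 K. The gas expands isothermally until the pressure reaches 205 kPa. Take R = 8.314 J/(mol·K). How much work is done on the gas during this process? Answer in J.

V₁ = nRT₁/P₁ = 0.912×8.314×517/567 = 6.91 L.
Isothermal: T stays 517 K; PV = const ⇒ V₂ = 19.1 L, P₂ = 205 kPa.
W = nRT ln(V₂/V₁) = 0.912×8.314×517×ln(2.77) = 3990 J.
Work done on the gas = −W_by = -3990 J.

-3990 J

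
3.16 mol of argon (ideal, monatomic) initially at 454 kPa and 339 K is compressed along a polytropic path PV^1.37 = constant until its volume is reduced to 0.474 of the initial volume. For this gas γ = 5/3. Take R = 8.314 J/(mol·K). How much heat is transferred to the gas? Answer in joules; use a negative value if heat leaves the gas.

-3410 J

V₁ = nRT₁/P₁ = 3.16×8.314×339/454 = 19.6 L.
Polytropic n=1.37: T₂ = T₁(V₁/V₂)^(n−1) = 339×(2.11)^0.37 = 447 K; P₂ = P₁(V₁/V₂)^n = 1260 kPa.
W = (P₁V₁−P₂V₂)/(n−1) = (454×19.6−1260×9.30)/0.37 = -7660 J.
ΔU = nCvΔT = 3.16×12.5×(447−339) = 4250 J.
Q = ΔU + W = -3410 J.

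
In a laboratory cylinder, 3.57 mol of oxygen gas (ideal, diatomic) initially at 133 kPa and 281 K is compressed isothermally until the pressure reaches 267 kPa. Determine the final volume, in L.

V₁ = nRT₁/P₁ = 3.57×8.314×281/133 = 62.7 L.
Isothermal: T stays 281 K; PV = const ⇒ V₂ = 31.2 L, P₂ = 267 kPa.

31.2 L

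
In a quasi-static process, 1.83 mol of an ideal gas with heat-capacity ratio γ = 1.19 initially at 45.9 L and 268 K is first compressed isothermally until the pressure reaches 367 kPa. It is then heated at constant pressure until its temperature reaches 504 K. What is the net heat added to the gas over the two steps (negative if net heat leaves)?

P₁ = nRT₁/V₁ = 1.83×8.314×268/45.9 = 88.8 kPa.
Step 1 — Isothermal: T stays 268 K; PV = const ⇒ V₂ = 11.1 L, P₂ = 367 kPa.
ΔU = 0 (ideal gas, T constant).
W = nRT ln(V₂/V₁) = 1.83×8.314×268×ln(0.242) = -5780 J.
Q = ΔU + W = -5780 J.
State after step 1: P = 367 kPa, V = 11.1 L, T = 268 K.
Step 2 — Isobaric: P stays 367 kPa; V/T = const ⇒ T₂ = 504 K, V₂ = 20.9 L.
W = PΔV = 367×(20.9−11.1) kPa·L = 3590 J.
ΔU = nCvΔT = 1.83×43.8×(504−268) = 18900 J.
Q = ΔU + W = nCpΔT = 22500 J.
Net over both steps: W = -2190 J, Q = 16700 J, ΔU = 18900 J.

16700 J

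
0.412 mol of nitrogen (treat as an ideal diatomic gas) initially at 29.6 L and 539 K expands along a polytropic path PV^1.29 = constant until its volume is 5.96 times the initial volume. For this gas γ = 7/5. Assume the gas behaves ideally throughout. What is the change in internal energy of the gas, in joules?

P₁ = nRT₁/V₁ = 0.412×8.314×539/29.6 = 62.4 kPa.
Polytropic n=1.29: T₂ = T₁(V₁/V₂)^(n−1) = 539×(0.168)^0.29 = 321 K; P₂ = P₁(V₁/V₂)^n = 6.24 kPa.
For an ideal gas ΔU = nCvΔT with Cv = (5/2)R = 20.8 J/(mol·K).
ΔU = 0.412×20.8×(321−539) = -1870 J.

-1870 J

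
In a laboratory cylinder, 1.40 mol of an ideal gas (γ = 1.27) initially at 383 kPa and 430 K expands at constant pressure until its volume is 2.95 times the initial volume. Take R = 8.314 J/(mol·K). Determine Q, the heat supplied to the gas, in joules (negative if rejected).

45900 J

V₁ = nRT₁/P₁ = 1.40×8.314×430/383 = 13.1 L.
Isobaric: P stays 383 kPa; V/T = const ⇒ T₂ = 1270 K, V₂ = 38.6 L.
W = PΔV = 383×(38.6−13.1) kPa·L = 9760 J.
ΔU = nCvΔT = 1.40×30.8×(1270−430) = 36100 J.
Q = ΔU + W = nCpΔT = 45900 J.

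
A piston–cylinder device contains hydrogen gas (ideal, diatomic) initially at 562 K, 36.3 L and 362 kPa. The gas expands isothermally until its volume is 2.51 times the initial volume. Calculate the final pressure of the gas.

144 kPa

Isothermal: T stays 562 K; PV = const ⇒ V₂ = 91.1 L, P₂ = 144 kPa.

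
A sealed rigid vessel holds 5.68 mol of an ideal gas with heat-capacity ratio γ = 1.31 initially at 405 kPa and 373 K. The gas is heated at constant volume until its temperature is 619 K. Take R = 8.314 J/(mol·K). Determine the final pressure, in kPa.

672 kPa

V₁ = nRT₁/P₁ = 5.68×8.314×373/405 = 43.5 L.
Isochoric: V stays 43.5 L; P/T = const ⇒ T₂ = 619 K, P₂ = 672 kPa.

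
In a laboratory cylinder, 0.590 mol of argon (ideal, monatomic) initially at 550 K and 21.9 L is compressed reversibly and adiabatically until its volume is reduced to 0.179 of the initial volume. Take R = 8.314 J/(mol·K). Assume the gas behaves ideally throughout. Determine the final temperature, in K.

1730 K

P₁ = nRT₁/V₁ = 0.590×8.314×550/21.9 = 123 kPa.
Adiabatic: TV^(γ−1) = const ⇒ T₂ = 550×(5.59)^0.667 = 1730 K; PV^γ = const ⇒ P₂ = 2170 kPa.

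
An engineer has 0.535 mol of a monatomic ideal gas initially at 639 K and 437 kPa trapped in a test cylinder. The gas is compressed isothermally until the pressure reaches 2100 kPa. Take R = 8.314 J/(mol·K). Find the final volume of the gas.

1.35 L

V₁ = nRT₁/P₁ = 0.535×8.314×639/437 = 6.50 L.
Isothermal: T stays 639 K; PV = const ⇒ V₂ = 1.35 L, P₂ = 2100 kPa.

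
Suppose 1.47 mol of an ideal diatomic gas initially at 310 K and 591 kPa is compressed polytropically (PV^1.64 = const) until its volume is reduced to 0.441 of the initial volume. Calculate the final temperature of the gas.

524 K

V₁ = nRT₁/P₁ = 1.47×8.314×310/591 = 6.41 L.
Polytropic n=1.64: T₂ = T₁(V₁/V₂)^(n−1) = 310×(2.27)^0.64 = 524 K; P₂ = P₁(V₁/V₂)^n = 2260 kPa.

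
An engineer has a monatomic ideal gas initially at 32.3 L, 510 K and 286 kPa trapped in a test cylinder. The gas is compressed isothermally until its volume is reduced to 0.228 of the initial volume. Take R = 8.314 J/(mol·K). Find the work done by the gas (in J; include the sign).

-13700 J

n = P₁V₁/(RT₁) = 286×32.3/(8.314×510) = 2.18 mol.
Isothermal: T stays 510 K; PV = const ⇒ V₂ = 7.36 L, P₂ = 1250 kPa.
W = nRT ln(V₂/V₁) = 2.18×8.314×510×ln(0.228) = -13700 J.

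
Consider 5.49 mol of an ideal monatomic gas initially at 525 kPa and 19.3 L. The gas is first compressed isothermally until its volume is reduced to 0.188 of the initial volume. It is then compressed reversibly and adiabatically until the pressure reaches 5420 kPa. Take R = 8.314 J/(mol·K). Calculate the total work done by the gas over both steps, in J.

-21600 J

T₁ = P₁V₁/(nR) = 525×19.3/(5.49×8.314) = 222 K.
Step 1 — Isothermal: T stays 222 K; PV = const ⇒ V₂ = 3.63 L, P₂ = 2790 kPa.
ΔU = 0 (ideal gas, T constant).
W = nRT ln(V₂/V₁) = 5.49×8.314×222×ln(0.188) = -16900 J.
Q = ΔU + W = -16900 J.
State after step 1: P = 2790 kPa, V = 3.63 L, T = 222 K.
Step 2 — Adiabatic: T₂/T₁ = (P₂/P₁)^((γ−1)/γ) ⇒ T₂ = 222×(1.94)^0.400 = 289 K; V₂ = 2.44 L.
ΔU = nCvΔT = 5.49×12.5×(289−222) = 4620 J.
Q = 0 for an adiabatic process, so W = −ΔU = -4620 J.
Net over both steps: W = -21600 J, Q = -16900 J, ΔU = 4620 J.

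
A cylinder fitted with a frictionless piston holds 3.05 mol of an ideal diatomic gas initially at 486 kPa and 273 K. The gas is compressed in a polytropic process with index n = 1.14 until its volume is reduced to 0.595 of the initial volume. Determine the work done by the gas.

-3730 J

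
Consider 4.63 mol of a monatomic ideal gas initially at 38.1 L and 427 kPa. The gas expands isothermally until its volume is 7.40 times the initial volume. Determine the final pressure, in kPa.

T₁ = P₁V₁/(nR) = 427×38.1/(4.63×8.314) = 423 K.
Isothermal: T stays 423 K; PV = const ⇒ V₂ = 282 L, P₂ = 57.7 kPa.

57.7 kPa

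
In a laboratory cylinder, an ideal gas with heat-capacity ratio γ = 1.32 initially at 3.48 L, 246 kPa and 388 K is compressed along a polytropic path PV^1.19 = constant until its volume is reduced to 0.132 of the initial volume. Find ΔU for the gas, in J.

n = P₁V₁/(RT₁) = 246×3.48/(8.314×388) = 0.265 mol.
Polytropic n=1.19: T₂ = T₁(V₁/V₂)^(n−1) = 388×(7.58)^0.19 = 570 K; P₂ = P₁(V₁/V₂)^n = 2740 kPa.
For an ideal gas ΔU = nCvΔT with Cv = R/(γ−1) = 26.0 J/(mol·K).
ΔU = 0.265×26.0×(570−388) = 1260 J.

1260 J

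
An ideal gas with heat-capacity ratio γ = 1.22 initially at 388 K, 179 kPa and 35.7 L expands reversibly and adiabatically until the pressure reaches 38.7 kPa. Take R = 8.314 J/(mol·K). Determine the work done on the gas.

n = P₁V₁/(RT₁) = 179×35.7/(8.314×388) = 1.98 mol.
Adiabatic: T₂/T₁ = (P₂/P₁)^((γ−1)/γ) ⇒ T₂ = 388×(0.216)^0.180 = 294 K; V₂ = 125 L.
ΔU = nCvΔT = 1.98×37.8×(294−388) = -7010 J.
Q = 0 for an adiabatic process, so W = −ΔU = 7010 J.
Work done on the gas = −W_by = -7010 J.

-7010 J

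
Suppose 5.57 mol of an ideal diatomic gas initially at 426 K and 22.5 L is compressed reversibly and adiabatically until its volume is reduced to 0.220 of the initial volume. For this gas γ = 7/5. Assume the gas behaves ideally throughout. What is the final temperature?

P₁ = nRT₁/V₁ = 5.57×8.314×426/22.5 = 877 kPa.
Adiabatic: TV^(γ−1) = const ⇒ T₂ = 426×(4.55)^0.400 = 781 K; PV^γ = const ⇒ P₂ = 7300 kPa.

781 K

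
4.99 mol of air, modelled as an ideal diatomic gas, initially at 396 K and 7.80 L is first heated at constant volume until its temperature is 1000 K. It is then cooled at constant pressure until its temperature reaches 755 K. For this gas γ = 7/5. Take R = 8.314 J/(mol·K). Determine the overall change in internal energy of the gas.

37200 J

P₁ = nRT₁/V₁ = 4.99×8.314×396/7.80 = 2110 kPa.
Step 1 — Isochoric: V stays 7.80 L; P/T = const ⇒ T₂ = 1000 K, P₂ = 5320 kPa.
W = 0 (no volume change).
ΔU = nCvΔT = 4.99×20.8×(1000−396) = 62600 J.
Q = ΔU = 62600 J.
State after step 1: P = 5320 kPa, V = 7.80 L, T = 1000 K.
Step 2 — Isobaric: P stays 5320 kPa; V/T = const ⇒ T₂ = 755 K, V₂ = 5.89 L.
W = PΔV = 5320×(5.89−7.80) kPa·L = -10200 J.
ΔU = nCvΔT = 4.99×20.8×(755−1000) = -25400 J.
Q = ΔU + W = nCpΔT = -35600 J.
Net over both steps: W = -10200 J, Q = 27100 J, ΔU = 37200 J.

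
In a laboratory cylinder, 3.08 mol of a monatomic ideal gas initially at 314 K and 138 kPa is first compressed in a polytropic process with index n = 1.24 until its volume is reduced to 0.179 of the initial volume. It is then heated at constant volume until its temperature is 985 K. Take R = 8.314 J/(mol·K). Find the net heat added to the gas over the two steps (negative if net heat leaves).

8650 J

V₁ = nRT₁/P₁ = 3.08×8.314×314/138 = 58.3 L.
Step 1 — Polytropic n=1.24: T₂ = T₁(V₁/V₂)^(n−1) = 314×(5.59)^0.24 = 475 K; P₂ = P₁(V₁/V₂)^n = 1170 kPa.
W = (P₁V₁−P₂V₂)/(n−1) = (138×58.3−1170×10.4)/0.24 = -17100 J.
ΔU = nCvΔT = 3.08×12.5×(475−314) = 6170 J.
Q = ΔU + W = -11000 J.
State after step 1: P = 1170 kPa, V = 10.4 L, T = 475 K.
Step 2 — Isochoric: V stays 10.4 L; P/T = const ⇒ T₂ = 985 K, P₂ = 2420 kPa.
W = 0 (no volume change).
ΔU = nCvΔT = 3.08×12.5×(985−475) = 19600 J.
Q = ΔU = 19600 J.
Net over both steps: W = -17100 J, Q = 8650 J, ΔU = 25800 J.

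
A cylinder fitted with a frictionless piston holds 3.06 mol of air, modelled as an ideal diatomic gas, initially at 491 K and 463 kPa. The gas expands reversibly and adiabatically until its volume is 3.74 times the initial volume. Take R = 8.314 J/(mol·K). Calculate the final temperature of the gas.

290 K

V₁ = nRT₁/P₁ = 3.06×8.314×491/463 = 27.0 L.
Adiabatic: TV^(γ−1) = const ⇒ T₂ = 491×(0.267)^0.400 = 290 K; PV^γ = const ⇒ P₂ = 73.0 kPa.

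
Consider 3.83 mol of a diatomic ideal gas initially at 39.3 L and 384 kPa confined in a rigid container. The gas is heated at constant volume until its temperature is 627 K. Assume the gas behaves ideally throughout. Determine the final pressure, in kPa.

508 kPa

T₁ = P₁V₁/(nR) = 384×39.3/(3.83×8.314) = 474 K.
Isochoric: V stays 39.3 L; P/T = const ⇒ T₂ = 627 K, P₂ = 508 kPa.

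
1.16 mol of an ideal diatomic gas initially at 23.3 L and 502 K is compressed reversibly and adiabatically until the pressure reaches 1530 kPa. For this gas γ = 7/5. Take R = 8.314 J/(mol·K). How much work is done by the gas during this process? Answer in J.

P₁ = nRT₁/V₁ = 1.16×8.314×502/23.3 = 208 kPa.
Adiabatic: T₂/T₁ = (P₂/P₁)^((γ−1)/γ) ⇒ T₂ = 502×(7.36)^0.286 = 888 K; V₂ = 5.60 L.
ΔU = nCvΔT = 1.16×20.8×(888−502) = 9310 J.
Q = 0 for an adiabatic process, so W = −ΔU = -9310 J.

-9310 J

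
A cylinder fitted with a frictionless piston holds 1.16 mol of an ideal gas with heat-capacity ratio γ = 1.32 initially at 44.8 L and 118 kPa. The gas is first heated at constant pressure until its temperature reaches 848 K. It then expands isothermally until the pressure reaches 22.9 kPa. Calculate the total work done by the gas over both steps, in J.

T₁ = P₁V₁/(nR) = 118×44.8/(1.16×8.314) = 548 K.
Step 1 — Isobaric: P stays 118 kPa; V/T = const ⇒ T₂ = 848 K, V₂ = 69.3 L.
W = PΔV = 118×(69.3−44.8) kPa·L = 2890 J.
ΔU = nCvΔT = 1.16×26.0×(848−548) = 9040 J.
Q = ΔU + W = nCpΔT = 11900 J.
State after step 1: P = 118 kPa, V = 69.3 L, T = 848 K.
Step 2 — Isothermal: T stays 848 K; PV = const ⇒ V₂ = 357 L, P₂ = 22.9 kPa.
ΔU = 0 (ideal gas, T constant).
W = nRT ln(V₂/V₁) = 1.16×8.314×848×ln(5.15) = 13400 J.
Q = ΔU + W = 13400 J.
Net over both steps: W = 16300 J, Q = 25300 J, ΔU = 9040 J.

16300 J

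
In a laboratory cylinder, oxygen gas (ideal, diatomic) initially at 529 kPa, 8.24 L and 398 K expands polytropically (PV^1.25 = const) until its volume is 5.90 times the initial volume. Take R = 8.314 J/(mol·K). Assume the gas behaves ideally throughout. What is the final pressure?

57.5 kPa

Polytropic n=1.25: T₂ = T₁(V₁/V₂)^(n−1) = 398×(0.169)^0.25 = 255 K; P₂ = P₁(V₁/V₂)^n = 57.5 kPa.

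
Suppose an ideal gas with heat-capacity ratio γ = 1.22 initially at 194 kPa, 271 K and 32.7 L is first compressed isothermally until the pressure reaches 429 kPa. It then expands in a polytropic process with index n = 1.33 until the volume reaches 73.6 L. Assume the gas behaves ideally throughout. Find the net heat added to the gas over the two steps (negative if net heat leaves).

n = P₁V₁/(RT₁) = 194×32.7/(8.314×271) = 2.82 mol.
Step 1 — Isothermal: T stays 271 K; PV = const ⇒ V₂ = 14.8 L, P₂ = 429 kPa.
ΔU = 0 (ideal gas, T constant).
W = nRT ln(V₂/V₁) = 2.82×8.314×271×ln(0.452) = -5030 J.
Q = ΔU + W = -5030 J.
State after step 1: P = 429 kPa, V = 14.8 L, T = 271 K.
Step 2 — Polytropic n=1.33: T₂ = T₁(V₁/V₂)^(n−1) = 271×(0.201)^0.33 = 160 K; P₂ = P₁(V₁/V₂)^n = 50.8 kPa.
W = (P₁V₁−P₂V₂)/(n−1) = (429×14.8−50.8×73.6)/0.33 = 7900 J.
ΔU = nCvΔT = 2.82×37.8×(160−271) = -11900 J.
Q = ΔU + W = -3950 J.
Net over both steps: W = 2870 J, Q = -8990 J, ΔU = -11900 J.

-8990 J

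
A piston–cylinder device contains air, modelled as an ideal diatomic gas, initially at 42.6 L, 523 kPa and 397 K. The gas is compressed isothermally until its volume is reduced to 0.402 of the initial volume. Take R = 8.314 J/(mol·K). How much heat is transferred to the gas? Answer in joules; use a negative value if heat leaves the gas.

n = P₁V₁/(RT₁) = 523×42.6/(8.314×397) = 6.75 mol.
Isothermal: T stays 397 K; PV = const ⇒ V₂ = 17.1 L, P₂ = 1300 kPa.
ΔU = 0 (ideal gas, T constant).
W = nRT ln(V₂/V₁) = 6.75×8.314×397×ln(0.402) = -20300 J.
Q = ΔU + W = -20300 J.

-20300 J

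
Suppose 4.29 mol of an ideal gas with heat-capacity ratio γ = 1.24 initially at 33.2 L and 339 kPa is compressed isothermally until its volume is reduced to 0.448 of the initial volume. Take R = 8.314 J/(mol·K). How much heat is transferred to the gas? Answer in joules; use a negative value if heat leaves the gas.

T₁ = P₁V₁/(nR) = 339×33.2/(4.29×8.314) = 316 K.
Isothermal: T stays 316 K; PV = const ⇒ V₂ = 14.9 L, P₂ = 757 kPa.
ΔU = 0 (ideal gas, T constant).
W = nRT ln(V₂/V₁) = 4.29×8.314×316×ln(0.448) = -9040 J.
Q = ΔU + W = -9040 J.

-9040 J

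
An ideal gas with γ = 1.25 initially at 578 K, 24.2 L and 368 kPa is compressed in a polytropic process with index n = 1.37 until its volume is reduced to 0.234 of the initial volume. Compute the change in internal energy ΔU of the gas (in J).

25300 J

n = P₁V₁/(RT₁) = 368×24.2/(8.314×578) = 1.85 mol.
Polytropic n=1.37: T₂ = T₁(V₁/V₂)^(n−1) = 578×(4.27)^0.37 = 989 K; P₂ = P₁(V₁/V₂)^n = 2690 kPa.
For an ideal gas ΔU = nCvΔT with Cv = R/(γ−1) = 33.3 J/(mol·K).
ΔU = 1.85×33.3×(989−578) = 25300 J.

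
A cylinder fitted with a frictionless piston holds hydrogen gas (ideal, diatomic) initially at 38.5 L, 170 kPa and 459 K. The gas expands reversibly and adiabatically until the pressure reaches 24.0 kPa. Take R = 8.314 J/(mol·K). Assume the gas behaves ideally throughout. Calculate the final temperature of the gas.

Adiabatic: T₂/T₁ = (P₂/P₁)^((γ−1)/γ) ⇒ T₂ = 459×(0.141)^0.286 = 262 K; V₂ = 156 L.

262 K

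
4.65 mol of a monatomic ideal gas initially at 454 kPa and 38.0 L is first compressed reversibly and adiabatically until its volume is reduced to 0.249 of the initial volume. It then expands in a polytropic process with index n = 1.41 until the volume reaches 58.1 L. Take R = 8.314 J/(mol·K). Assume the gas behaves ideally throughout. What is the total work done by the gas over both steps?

16300 J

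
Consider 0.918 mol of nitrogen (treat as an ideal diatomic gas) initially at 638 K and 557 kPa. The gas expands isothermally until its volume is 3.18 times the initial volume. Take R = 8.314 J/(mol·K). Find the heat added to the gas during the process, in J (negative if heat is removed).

V₁ = nRT₁/P₁ = 0.918×8.314×638/557 = 8.74 L.
Isothermal: T stays 638 K; PV = const ⇒ V₂ = 27.8 L, P₂ = 175 kPa.
ΔU = 0 (ideal gas, T constant).
W = nRT ln(V₂/V₁) = 0.918×8.314×638×ln(3.18) = 5630 J.
Q = ΔU + W = 5630 J.

5630 J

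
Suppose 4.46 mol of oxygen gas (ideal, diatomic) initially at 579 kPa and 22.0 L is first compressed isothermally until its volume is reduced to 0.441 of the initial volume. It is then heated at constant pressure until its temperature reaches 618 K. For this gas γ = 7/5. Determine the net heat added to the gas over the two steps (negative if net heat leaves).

T₁ = P₁V₁/(nR) = 579×22.0/(4.46×8.314) = 344 K.
Step 1 — Isothermal: T stays 344 K; PV = const ⇒ V₂ = 9.70 L, P₂ = 1310 kPa.
ΔU = 0 (ideal gas, T constant).
W = nRT ln(V₂/V₁) = 4.46×8.314×344×ln(0.441) = -10400 J.
Q = ΔU + W = -10400 J.
State after step 1: P = 1310 kPa, V = 9.70 L, T = 344 K.
Step 2 — Isobaric: P stays 1310 kPa; V/T = const ⇒ T₂ = 618 K, V₂ = 17.5 L.
W = PΔV = 1310×(17.5−9.70) kPa·L = 10200 J.
ΔU = nCvΔT = 4.46×20.8×(618−344) = 25400 J.
Q = ΔU + W = nCpΔT = 35600 J.
Net over both steps: W = -251 J, Q = 25200 J, ΔU = 25400 J.

25200 J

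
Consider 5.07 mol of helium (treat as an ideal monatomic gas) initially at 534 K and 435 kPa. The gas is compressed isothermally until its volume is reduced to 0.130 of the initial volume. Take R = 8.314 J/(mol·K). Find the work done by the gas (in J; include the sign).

-45900 J

V₁ = nRT₁/P₁ = 5.07×8.314×534/435 = 51.7 L.
Isothermal: T stays 534 K; PV = const ⇒ V₂ = 6.73 L, P₂ = 3350 kPa.
W = nRT ln(V₂/V₁) = 5.07×8.314×534×ln(0.130) = -45900 J.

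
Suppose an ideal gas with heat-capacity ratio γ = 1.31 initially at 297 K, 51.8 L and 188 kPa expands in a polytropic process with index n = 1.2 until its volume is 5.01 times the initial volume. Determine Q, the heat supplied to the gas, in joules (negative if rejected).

n = P₁V₁/(RT₁) = 188×51.8/(8.314×297) = 3.94 mol.
Polytropic n=1.2: T₂ = T₁(V₁/V₂)^(n−1) = 297×(0.200)^0.20 = 215 K; P₂ = P₁(V₁/V₂)^n = 27.2 kPa.
W = (P₁V₁−P₂V₂)/(n−1) = (188×51.8−27.2×260)/0.20 = 13400 J.
ΔU = nCvΔT = 3.94×26.8×(215−297) = -8650 J.
Q = ΔU + W = 4760 J.

4760 J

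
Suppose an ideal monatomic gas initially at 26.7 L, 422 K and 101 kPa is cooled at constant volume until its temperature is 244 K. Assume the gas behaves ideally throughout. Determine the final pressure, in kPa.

58.4 kPa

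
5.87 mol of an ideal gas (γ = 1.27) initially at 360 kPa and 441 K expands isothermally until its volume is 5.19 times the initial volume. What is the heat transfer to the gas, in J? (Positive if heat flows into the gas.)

35400 J

V₁ = nRT₁/P₁ = 5.87×8.314×441/360 = 59.8 L.
Isothermal: T stays 441 K; PV = const ⇒ V₂ = 310 L, P₂ = 69.4 kPa.
ΔU = 0 (ideal gas, T constant).
W = nRT ln(V₂/V₁) = 5.87×8.314×441×ln(5.19) = 35400 J.
Q = ΔU + W = 35400 J.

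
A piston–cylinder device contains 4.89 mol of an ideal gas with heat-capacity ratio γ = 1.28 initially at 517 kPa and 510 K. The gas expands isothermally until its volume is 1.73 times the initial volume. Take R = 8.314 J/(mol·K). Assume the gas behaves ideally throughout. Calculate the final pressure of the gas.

299 kPa

V₁ = nRT₁/P₁ = 4.89×8.314×510/517 = 40.1 L.
Isothermal: T stays 510 K; PV = const ⇒ V₂ = 69.4 L, P₂ = 299 kPa.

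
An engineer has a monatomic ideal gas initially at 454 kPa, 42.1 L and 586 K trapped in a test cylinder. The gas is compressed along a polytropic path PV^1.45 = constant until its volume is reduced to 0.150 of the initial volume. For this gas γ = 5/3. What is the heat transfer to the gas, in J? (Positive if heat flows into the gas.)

n = P₁V₁/(RT₁) = 454×42.1/(8.314×586) = 3.92 mol.
Polytropic n=1.45: T₂ = T₁(V₁/V₂)^(n−1) = 586×(6.67)^0.45 = 1380 K; P₂ = P₁(V₁/V₂)^n = 7110 kPa.
W = (P₁V₁−P₂V₂)/(n−1) = (454×42.1−7110×6.32)/0.45 = -57300 J.
ΔU = nCvΔT = 3.92×12.5×(1380−586) = 38700 J.
Q = ΔU + W = -18600 J.

-18600 J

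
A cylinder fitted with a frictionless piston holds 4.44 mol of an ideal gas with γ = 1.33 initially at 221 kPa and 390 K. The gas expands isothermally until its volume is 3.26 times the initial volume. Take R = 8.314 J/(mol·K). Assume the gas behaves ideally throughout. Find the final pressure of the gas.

67.8 kPa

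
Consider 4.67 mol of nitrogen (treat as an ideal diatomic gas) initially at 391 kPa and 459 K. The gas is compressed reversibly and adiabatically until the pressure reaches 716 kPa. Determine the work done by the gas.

-8410 J

V₁ = nRT₁/P₁ = 4.67×8.314×459/391 = 45.6 L.
Adiabatic: T₂/T₁ = (P₂/P₁)^((γ−1)/γ) ⇒ T₂ = 459×(1.83)^0.286 = 546 K; V₂ = 29.6 L.
ΔU = nCvΔT = 4.67×20.8×(546−459) = 8410 J.
Q = 0 for an adiabatic process, so W = −ΔU = -8410 J.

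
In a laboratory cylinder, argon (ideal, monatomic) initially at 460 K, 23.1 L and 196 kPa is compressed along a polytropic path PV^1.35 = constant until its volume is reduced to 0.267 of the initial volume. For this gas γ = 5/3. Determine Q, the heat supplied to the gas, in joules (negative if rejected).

n = P₁V₁/(RT₁) = 196×23.1/(8.314×460) = 1.18 mol.
Polytropic n=1.35: T₂ = T₁(V₁/V₂)^(n−1) = 460×(3.75)^0.35 = 730 K; P₂ = P₁(V₁/V₂)^n = 1170 kPa.
W = (P₁V₁−P₂V₂)/(n−1) = (196×23.1−1170×6.17)/0.35 = -7600 J.
ΔU = nCvΔT = 1.18×12.5×(730−460) = 3990 J.
Q = ΔU + W = -3610 J.

-3610 J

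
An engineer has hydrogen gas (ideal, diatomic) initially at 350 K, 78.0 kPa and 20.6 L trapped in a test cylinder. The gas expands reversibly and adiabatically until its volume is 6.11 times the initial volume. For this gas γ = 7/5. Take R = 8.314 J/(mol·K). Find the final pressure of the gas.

6.19 kPa

Adiabatic: TV^(γ−1) = const ⇒ T₂ = 350×(0.164)^0.400 = 170 K; PV^γ = const ⇒ P₂ = 6.19 kPa.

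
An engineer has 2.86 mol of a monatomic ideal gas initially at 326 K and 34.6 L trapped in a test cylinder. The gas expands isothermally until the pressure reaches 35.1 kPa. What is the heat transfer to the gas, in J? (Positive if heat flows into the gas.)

14400 J

P₁ = nRT₁/V₁ = 2.86×8.314×326/34.6 = 224 kPa.
Isothermal: T stays 326 K; PV = const ⇒ V₂ = 221 L, P₂ = 35.1 kPa.
ΔU = 0 (ideal gas, T constant).
W = nRT ln(V₂/V₁) = 2.86×8.314×326×ln(6.38) = 14400 J.
Q = ΔU + W = 14400 J.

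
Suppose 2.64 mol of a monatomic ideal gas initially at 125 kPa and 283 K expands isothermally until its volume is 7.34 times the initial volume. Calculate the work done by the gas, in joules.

V₁ = nRT₁/P₁ = 2.64×8.314×283/125 = 49.7 L.
Isothermal: T stays 283 K; PV = const ⇒ V₂ = 365 L, P₂ = 17.0 kPa.
W = nRT ln(V₂/V₁) = 2.64×8.314×283×ln(7.34) = 12400 J.

12400 J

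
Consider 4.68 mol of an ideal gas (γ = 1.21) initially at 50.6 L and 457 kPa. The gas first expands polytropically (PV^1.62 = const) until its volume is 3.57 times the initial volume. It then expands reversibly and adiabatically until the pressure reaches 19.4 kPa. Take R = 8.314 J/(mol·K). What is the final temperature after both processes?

223 K

T₁ = P₁V₁/(nR) = 457×50.6/(4.68×8.314) = 594 K.
Step 1 — Polytropic n=1.62: T₂ = T₁(V₁/V₂)^(n−1) = 594×(0.280)^0.62 = 270 K; P₂ = P₁(V₁/V₂)^n = 58.2 kPa.
W = (P₁V₁−P₂V₂)/(n−1) = (457×50.6−58.2×181)/0.62 = 20400 J.
ΔU = nCvΔT = 4.68×39.6×(270−594) = -60100 J.
Q = ΔU + W = -39700 J.
State after step 1: P = 58.2 kPa, V = 181 L, T = 270 K.
Step 2 — Adiabatic: T₂/T₁ = (P₂/P₁)^((γ−1)/γ) ⇒ T₂ = 270×(0.334)^0.174 = 223 K; V₂ = 448 L.
ΔU = nCvΔT = 4.68×39.6×(223−270) = -8680 J.
Q = 0 for an adiabatic process, so W = −ΔU = 8680 J.
Net over both steps: W = 29000 J, Q = -39700 J, ΔU = -68800 J.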